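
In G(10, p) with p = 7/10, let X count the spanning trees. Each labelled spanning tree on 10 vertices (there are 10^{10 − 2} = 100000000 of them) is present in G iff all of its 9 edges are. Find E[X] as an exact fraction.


K_10 has 10^{10 − 2} = 100000000 labelled spanning trees.
For each such spanning tree H, let X_H = 1 if all 9 edges of H are present in G. Then P[X_H = 1] = p^{9} = (7/10)^{9} = 40353607/1000000000.
By linearity: E[X] = Σ_H E[X_H] = 100000000 · p^{9} = 100000000 · 40353607/1000000000 = 40353607/10.
Numerically: E[X] ≈ 4.035e+06.

E[X] = 100000000 · (7/10)^{9} = 40353607/10 ≈ 4.035e+06.


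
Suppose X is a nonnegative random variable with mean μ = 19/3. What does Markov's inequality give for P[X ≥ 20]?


μ = E[X] = 19/3, a = 20.
Markov: P[X ≥ 20] ≤ μ/a = (19/3)/20 = 19/60.
Numerically: ≈ 0.3167.
(Since a = 20 > μ = 6.3333, the bound 19/60 is < 1 and informative.)

P[X ≥ 20] ≤ 19/60 ≈ 0.3167.


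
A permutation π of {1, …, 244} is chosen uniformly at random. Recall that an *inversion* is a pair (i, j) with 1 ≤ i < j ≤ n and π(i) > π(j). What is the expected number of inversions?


Write X = Σ X_I over the C(244, 2) = 29646 pairs i < j, with X_I the indicator of one inversion.
There are 29646 indicators.
For each fixed pair i < j, the values π(i) and π(j) are two distinct elements of {1, …, 244} in uniformly random order; by symmetry P[π(i) > π(j)] = 1/2.
By linearity: E[X] = 29646 · (1/2) = C(244, 2) · (1/2) = 29646/2 = 14823 ≈ 14823.0000.

E[X] = 14823 = 14823.0000.


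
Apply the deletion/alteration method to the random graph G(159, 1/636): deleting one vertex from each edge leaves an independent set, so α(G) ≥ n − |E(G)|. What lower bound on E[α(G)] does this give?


E[|E(G)|] = C(159, 2)·p = 12561 · (1/636) = 79/4.
E[α(G)] ≥ n − E[|E(G)|] = 159 − 79/4 = 557/4.
Numerically: ≈ 139.250000.
(This is only a lower bound; the true E[α(G)] may be larger.)

E[α(G)] ≥ 557/4 ≈ 139.250000.


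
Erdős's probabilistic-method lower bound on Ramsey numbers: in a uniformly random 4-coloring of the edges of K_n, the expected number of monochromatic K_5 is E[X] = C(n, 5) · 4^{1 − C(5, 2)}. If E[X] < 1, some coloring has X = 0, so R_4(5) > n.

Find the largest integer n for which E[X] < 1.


We need C(n, 5) · 4^{1 − 10} < 1, i.e. C(n, 5) < 4^{10 − 1} = 262144.
Check values of n near the boundary:
  n = 30: C(30, 5) = 142506; 142506 < 262144? YES
  n = 31: C(31, 5) = 169911; 169911 < 262144? YES
  n = 32: C(32, 5) = 201376; 201376 < 262144? YES
  n = 33: C(33, 5) = 237336; 237336 < 262144? YES
  n = 34: C(34, 5) = 278256; 278256 < 262144? NO
  n = 35: C(35, 5) = 324632; 324632 < 262144? NO
  n = 36: C(36, 5) = 376992; 376992 < 262144? NO
The largest n with C(n, 5) < 262144 is n = 33 (where E[X] = 29667/32768 ≈ 0.9053650). Hence R_4(5) > 33, i.e. R_4(5) ≥ 34.

Largest n = 33; hence R_4(5) > 33.


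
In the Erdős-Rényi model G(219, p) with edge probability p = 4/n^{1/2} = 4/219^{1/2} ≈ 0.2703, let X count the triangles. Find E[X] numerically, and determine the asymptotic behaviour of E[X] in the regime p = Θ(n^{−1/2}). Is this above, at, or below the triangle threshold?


Number of potential triangles: C(219, 3) = 1726669.
Each occurs with probability p³ ≈ (0.2703)³ ≈ 1.974758e-02.
By linearity: E[X] = C(219, 3)·p³ ≈ 1726669 · 1.974758e-02 ≈ 34097.5279.
Since α = 1/2 < 1, p = c/n^{1/2} ≫ 1/n is above the triangle threshold p ~ 1/n. Asymptotically E[X] ~ (c³/6)·n^{3(1−α)} = (4³/6)·n^{1.5} → ∞; triangles are abundant w.h.p.

E[X] ≈ 34097.5279; in regime p = Θ(1/n^{1/2}) E[X] diverges (above the triangle threshold p ~ 1/n).


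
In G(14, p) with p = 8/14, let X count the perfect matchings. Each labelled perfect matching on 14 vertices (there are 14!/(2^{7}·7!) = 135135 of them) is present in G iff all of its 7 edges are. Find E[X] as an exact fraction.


K_14 has 14!/(2^{7}·7!) = 135135 labelled perfect matchings.
For each such perfect matching H, let X_H = 1 if all 7 edges of H are present in G. Then P[X_H = 1] = p^{7} = (4/7)^{7} = 16384/823543.
By linearity: E[X] = Σ_H E[X_H] = 135135 · p^{7} = 135135 · 16384/823543 = 316293120/117649.
Numerically: E[X] ≈ 2.69e+03.

E[X] = 135135 · (4/7)^{7} = 316293120/117649 ≈ 2.69e+03.


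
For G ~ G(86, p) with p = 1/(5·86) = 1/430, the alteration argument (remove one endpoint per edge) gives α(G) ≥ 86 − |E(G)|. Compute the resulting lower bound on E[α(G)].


E[|E(G)|] = C(86, 2)·p = 3655 · (1/430) = 17/2.
E[α(G)] ≥ n − E[|E(G)|] = 86 − 17/2 = 155/2.
Numerically: ≈ 77.5000.
(This is only a lower bound; the true E[α(G)] may be larger.)

E[α(G)] ≥ 155/2 ≈ 77.5000.


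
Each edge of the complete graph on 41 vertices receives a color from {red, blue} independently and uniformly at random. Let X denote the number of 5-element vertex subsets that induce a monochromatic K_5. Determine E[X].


Let X = Σ_S X_S over the C(41, 5) = 749398 subsets S of size 5, where X_S = 1 if the K_5 on S is monochromatic.
For a fixed S, the K_5 on S has C(5, 2) = 10 edges. P[all 10 edges red] = (1/2)^10, and likewise for blue, so P[monochromatic] = 2·(1/2)^10 = 2^{1 − 10} = 1/512.
By linearity of expectation: E[X] = C(41, 5) · 2^{1 − 10} = 749398 · 1/512 = 374699/256.
Numerically: E[X] ≈ 1463.667969.

E[X] = C(41,5)·2^(1−C(5,2)) = 374699/256 ≈ 1463.667969.


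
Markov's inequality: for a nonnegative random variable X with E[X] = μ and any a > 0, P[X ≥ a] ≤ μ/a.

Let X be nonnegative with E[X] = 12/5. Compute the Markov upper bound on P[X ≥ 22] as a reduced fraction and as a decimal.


μ = E[X] = 12/5, a = 22.
Markov: P[X ≥ 22] ≤ μ/a = (12/5)/22 = 6/55.
Numerically: ≈ 0.109091.
(Since a = 22 > μ = 2.400000, the bound 6/55 is < 1 and informative.)

P[X ≥ 22] ≤ 6/55 ≈ 0.109091.


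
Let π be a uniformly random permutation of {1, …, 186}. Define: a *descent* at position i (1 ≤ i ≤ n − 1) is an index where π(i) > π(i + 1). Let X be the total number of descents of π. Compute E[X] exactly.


Write X = Σ X_I over i = 1, …, 185, with X_I the indicator of one descent.
There are 185 indicators.
For each fixed i, the pair (π(i), π(i+1)) is a uniformly random ordered pair of distinct values from {1, …, 186}; by symmetry P[π(i) > π(i+1)] = 1/2.
By linearity: E[X] = 185 · (1/2) = (186 − 1) · (1/2) = 185/2 ≈ 92.5000.

E[X] = 185/2 = 92.5000.


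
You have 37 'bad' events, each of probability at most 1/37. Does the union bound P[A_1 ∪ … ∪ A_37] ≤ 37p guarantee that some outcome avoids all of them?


Union bound: P[∪_{i=1}^{37} A_i] ≤ Σ_i P[A_i] ≤ 37·p = 37·(1/37) = 1.
Numerically: 1 ≈ 1.0000000.
Is 1 < 1? NO.
Since the bound 1 is ≥ 1, the union bound is uninformative here; it does NOT by itself certify existence.

37·p = 1 ≈ 1.0000000; existence NOT certified by the union bound.


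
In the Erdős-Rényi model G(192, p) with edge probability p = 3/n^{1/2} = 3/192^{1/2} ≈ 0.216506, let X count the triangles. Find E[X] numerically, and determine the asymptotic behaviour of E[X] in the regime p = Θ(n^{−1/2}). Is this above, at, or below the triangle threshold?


Number of potential triangles: C(192, 3) = 1161280.
Each occurs with probability p³ ≈ (0.216506)³ ≈ 1.01487352e-02.
By linearity: E[X] = C(192, 3)·p³ ≈ 1161280 · 1.01487352e-02 ≈ 11785.523214.
Since α = 1/2 < 1, p = c/n^{1/2} ≫ 1/n is above the triangle threshold p ~ 1/n. Asymptotically E[X] ~ (c³/6)·n^{3(1−α)} = (3³/6)·n^{1.5} → ∞; triangles are abundant w.h.p.

E[X] ≈ 11785.523214; in regime p = Θ(1/n^{1/2}) E[X] diverges (above the triangle threshold p ~ 1/n).


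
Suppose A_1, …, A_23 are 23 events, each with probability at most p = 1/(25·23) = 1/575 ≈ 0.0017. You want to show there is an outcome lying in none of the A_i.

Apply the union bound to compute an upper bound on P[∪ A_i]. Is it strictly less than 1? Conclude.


Union bound: P[∪_{i=1}^{23} A_i] ≤ Σ_i P[A_i] ≤ 23·p = 23·(1/575) = 1/25.
Numerically: 1/25 ≈ 0.0400.
Is 1/25 < 1? YES.
Since P[∪ A_i] ≤ 1/25 < 1, the complement has P[∩ A_i^c] ≥ 1 − 1/25 = 24/25 > 0, so some outcome avoids every A_i.

23·p = 1/25 ≈ 0.0400; existence CERTIFIED by the union bound.


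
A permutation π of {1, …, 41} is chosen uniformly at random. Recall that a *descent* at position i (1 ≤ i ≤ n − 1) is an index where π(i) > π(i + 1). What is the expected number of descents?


Write X = Σ X_I over i = 1, …, 40, with X_I the indicator of one descent.
There are 40 indicators.
For each fixed i, the pair (π(i), π(i+1)) is a uniformly random ordered pair of distinct values from {1, …, 41}; by symmetry P[π(i) > π(i+1)] = 1/2.
By linearity: E[X] = 40 · (1/2) = (41 − 1) · (1/2) = 20 ≈ 20.000.

E[X] = 20 = 20.000.


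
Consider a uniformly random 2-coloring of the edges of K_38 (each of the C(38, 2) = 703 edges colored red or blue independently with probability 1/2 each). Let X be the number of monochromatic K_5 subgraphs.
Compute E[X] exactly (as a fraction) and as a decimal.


Let X = Σ_S X_S over the C(38, 5) = 501942 subsets S of size 5, where X_S = 1 if the K_5 on S is monochromatic.
For a fixed S, the K_5 on S has C(5, 2) = 10 edges. P[all 10 edges red] = (1/2)^10, and likewise for blue, so P[monochromatic] = 2·(1/2)^10 = 2^{1 − 10} = 1/512.
By linearity: E[X] = C(38, 5) · 2^{1 − 10} = 501942 · 1/512 = 250971/256.
Numerically: E[X] ≈ 980.355469.

E[X] = C(38,5)·2^(1−C(5,2)) = 250971/256 ≈ 980.355469.


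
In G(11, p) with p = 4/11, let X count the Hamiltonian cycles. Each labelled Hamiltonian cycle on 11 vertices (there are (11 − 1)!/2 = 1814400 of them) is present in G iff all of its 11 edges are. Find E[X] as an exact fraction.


K_11 has (11 − 1)!/2 = 1814400 labelled Hamiltonian cycles.
For each such Hamiltonian cycle H, let X_H = 1 if all 11 edges of H are present in G. Then P[X_H = 1] = p^{11} = (4/11)^{11} = 4194304/285311670611.
By linearity: E[X] = Σ_H E[X_H] = 1814400 · p^{11} = 1814400 · 4194304/285311670611 = 7610145177600/285311670611.
Numerically: E[X] ≈ 26.6731.

E[X] = 1814400 · (4/11)^{11} = 7610145177600/285311670611 ≈ 26.6731.


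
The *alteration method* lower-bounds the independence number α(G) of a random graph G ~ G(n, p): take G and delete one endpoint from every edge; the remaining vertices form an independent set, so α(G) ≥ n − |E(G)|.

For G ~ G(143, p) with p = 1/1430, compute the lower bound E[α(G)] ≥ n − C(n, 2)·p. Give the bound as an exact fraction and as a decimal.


E[|E(G)|] = C(143, 2)·p = 10153 · (1/1430) = 71/10.
E[α(G)] ≥ n − E[|E(G)|] = 143 − 71/10 = 1359/10.
Numerically: ≈ 135.90000.
(This is only a lower bound; the true E[α(G)] may be larger.)

E[α(G)] ≥ 1359/10 ≈ 135.90000.


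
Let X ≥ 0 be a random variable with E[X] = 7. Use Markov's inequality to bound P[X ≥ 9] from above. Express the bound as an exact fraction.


μ = E[X] = 7, a = 9.
Markov: P[X ≥ 9] ≤ μ/a = (7)/9 = 7/9.
Numerically: ≈ 0.778.
(Since a = 9 > μ = 7.000, the bound 7/9 is < 1 and informative.)

P[X ≥ 9] ≤ 7/9 ≈ 0.778.


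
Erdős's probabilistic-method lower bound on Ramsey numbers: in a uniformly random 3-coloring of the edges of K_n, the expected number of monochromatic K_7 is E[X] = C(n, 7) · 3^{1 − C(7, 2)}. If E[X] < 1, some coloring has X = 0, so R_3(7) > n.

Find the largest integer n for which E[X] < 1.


We need C(n, 7) · 3^{1 − 21} < 1, i.e. C(n, 7) < 3^{21 − 1} = 3486784401.
Check values of n near the boundary:
  n = 75: C(75, 7) = 1984829850; 1984829850 < 3486784401? YES
  n = 76: C(76, 7) = 2186189400; 2186189400 < 3486784401? YES
  n = 77: C(77, 7) = 2404808340; 2404808340 < 3486784401? YES
  n = 78: C(78, 7) = 2641902120; 2641902120 < 3486784401? YES
  n = 79: C(79, 7) = 2898753715; 2898753715 < 3486784401? YES
  n = 80: C(80, 7) = 3176716400; 3176716400 < 3486784401? YES
  n = 81: C(81, 7) = 3477216600; 3477216600 < 3486784401? YES
  n = 82: C(82, 7) = 3801756816; 3801756816 < 3486784401? NO
  n = 83: C(83, 7) = 4151918628; 4151918628 < 3486784401? NO
The largest n with C(n, 7) < 3486784401 is n = 81 (where E[X] = 42928600/43046721 ≈ 0.997256). Hence R_3(7) > 81, i.e. R_3(7) ≥ 82.

Largest n = 81; hence R_3(7) > 81.


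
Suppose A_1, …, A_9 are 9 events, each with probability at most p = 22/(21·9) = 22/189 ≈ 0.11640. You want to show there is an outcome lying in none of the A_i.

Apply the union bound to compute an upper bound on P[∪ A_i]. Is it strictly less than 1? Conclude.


Union bound: P[∪_{i=1}^{9} A_i] ≤ Σ_i P[A_i] ≤ 9·p = 9·(22/189) = 22/21.
Numerically: 22/21 ≈ 1.04762.
Is 22/21 < 1? NO.
Since the bound 22/21 is ≥ 1, the union bound is uninformative here; it does NOT by itself certify existence.

9·p = 22/21 ≈ 1.04762; existence NOT certified by the union bound.


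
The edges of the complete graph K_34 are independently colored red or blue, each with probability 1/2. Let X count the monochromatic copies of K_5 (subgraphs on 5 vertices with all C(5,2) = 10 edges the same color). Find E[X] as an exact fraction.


Let X = Σ_S X_S over the C(34, 5) = 278256 subsets S of size 5, where X_S = 1 if the K_5 on S is monochromatic.
For a fixed S, the K_5 on S has C(5, 2) = 10 edges. P[all 10 edges red] = (1/2)^10, and likewise for blue, so P[monochromatic] = 2·(1/2)^10 = 2^{1 − 10} = 1/512.
By linearity of expectation: E[X] = C(34, 5) · 2^{1 − 10} = 278256 · 1/512 = 17391/32.
Numerically: E[X] ≈ 543.469.

E[X] = C(34,5)·2^(1−C(5,2)) = 17391/32 ≈ 543.469.


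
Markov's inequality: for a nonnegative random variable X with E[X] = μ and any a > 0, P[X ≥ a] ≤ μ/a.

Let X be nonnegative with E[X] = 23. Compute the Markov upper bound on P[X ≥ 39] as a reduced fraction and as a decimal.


μ = E[X] = 23, a = 39.
Markov: P[X ≥ 39] ≤ μ/a = (23)/39 = 23/39.
Numerically: ≈ 0.5897.
(Since a = 39 > μ = 23.0000, the bound 23/39 is < 1 and informative.)

P[X ≥ 39] ≤ 23/39 ≈ 0.5897.


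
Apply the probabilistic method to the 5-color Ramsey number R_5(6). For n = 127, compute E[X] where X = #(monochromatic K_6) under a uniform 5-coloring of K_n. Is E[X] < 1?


E[X] = C(127, 6) · 5^{1 − 15} = 5169379425 · 5^{−14} = 5169379425/6103515625.
As a reduced fraction: E[X] = 206775177/244140625 ≈ 0.846951.
Is E[X] < 1? YES.
Since E[X] < 1, there exists a 5-coloring of K_{127} with no monochromatic K_6; hence R_5(6) > 127.

E[X] = 206775177/244140625 ≈ 0.846951; E[X] < 1, so R_5(6) > 127.


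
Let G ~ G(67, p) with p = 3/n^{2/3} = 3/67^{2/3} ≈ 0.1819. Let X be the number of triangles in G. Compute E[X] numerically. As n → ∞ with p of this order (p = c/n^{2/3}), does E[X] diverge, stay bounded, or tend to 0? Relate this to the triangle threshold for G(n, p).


Number of potential triangles: C(67, 3) = 47905.
Each occurs with probability p³ ≈ (0.1819)³ ≈ 6.014703e-03.
By linearity: E[X] = C(67, 3)·p³ ≈ 47905 · 6.014703e-03 ≈ 288.1343.
Since α = 2/3 < 1, p = c/n^{2/3} ≫ 1/n is above the triangle threshold p ~ 1/n. Asymptotically E[X] ~ (c³/6)·n^{3(1−α)} = (3³/6)·n^{1} → ∞; triangles are abundant w.h.p.

E[X] ≈ 288.1343; in regime p = Θ(1/n^{2/3}) E[X] diverges (above the triangle threshold p ~ 1/n).


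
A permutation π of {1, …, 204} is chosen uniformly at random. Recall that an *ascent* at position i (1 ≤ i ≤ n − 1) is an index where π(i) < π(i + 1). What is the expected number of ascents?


Write X = Σ X_I over i = 1, …, 203, with X_I the indicator of one ascent.
There are 203 indicators.
For each fixed i, the pair (π(i), π(i+1)) is a uniformly random ordered pair of distinct values from {1, …, 204}; by symmetry P[π(i) < π(i+1)] = 1/2.
By linearity: E[X] = 203 · (1/2) = (204 − 1) · (1/2) = 203/2 ≈ 101.5000.

E[X] = 203/2 = 101.5000.


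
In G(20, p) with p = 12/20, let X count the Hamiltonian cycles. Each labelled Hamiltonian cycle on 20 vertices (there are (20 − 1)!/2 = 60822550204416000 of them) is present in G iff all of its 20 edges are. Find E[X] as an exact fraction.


K_20 has (20 − 1)!/2 = 60822550204416000 labelled Hamiltonian cycles.
For each such Hamiltonian cycle H, let X_H = 1 if all 20 edges of H are present in G. Then P[X_H = 1] = p^{20} = (3/5)^{20} = 3486784401/95367431640625.
Summing the indicators: E[X] = Σ_H E[X_H] = 60822550204416000 · p^{20} = 60822550204416000 · 3486784401/95367431640625 = 1696600954254376560918528/762939453125.
Numerically: E[X] ≈ 2.22e+12.

E[X] = 60822550204416000 · (3/5)^{20} = 1696600954254376560918528/762939453125 ≈ 2.22e+12.


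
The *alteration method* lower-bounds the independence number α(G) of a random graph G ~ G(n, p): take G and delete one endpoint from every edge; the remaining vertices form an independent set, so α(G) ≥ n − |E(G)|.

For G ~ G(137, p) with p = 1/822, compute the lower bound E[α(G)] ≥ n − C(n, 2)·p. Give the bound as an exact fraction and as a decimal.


E[|E(G)|] = C(137, 2)·p = 9316 · (1/822) = 34/3.
E[α(G)] ≥ n − E[|E(G)|] = 137 − 34/3 = 377/3.
Numerically: ≈ 125.66667.
(This is only a lower bound; the true E[α(G)] may be larger.)

E[α(G)] ≥ 377/3 ≈ 125.66667.


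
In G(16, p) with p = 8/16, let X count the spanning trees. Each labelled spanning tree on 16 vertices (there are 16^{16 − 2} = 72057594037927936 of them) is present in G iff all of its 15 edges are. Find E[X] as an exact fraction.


K_16 has 16^{16 − 2} = 72057594037927936 labelled spanning trees.
For each such spanning tree H, let X_H = 1 if all 15 edges of H are present in G. Then P[X_H = 1] = p^{15} = (1/2)^{15} = 1/32768.
Summing the indicators: E[X] = Σ_H E[X_H] = 72057594037927936 · p^{15} = 72057594037927936 · 1/32768 = 2199023255552.
Numerically: E[X] ≈ 2.199e+12.

E[X] = 72057594037927936 · (1/2)^{15} = 2199023255552 ≈ 2.199e+12.


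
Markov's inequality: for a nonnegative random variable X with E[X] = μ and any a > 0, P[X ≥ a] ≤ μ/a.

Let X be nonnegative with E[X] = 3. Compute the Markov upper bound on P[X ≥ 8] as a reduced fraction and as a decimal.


μ = E[X] = 3, a = 8.
Markov: P[X ≥ 8] ≤ μ/a = (3)/8 = 3/8.
Numerically: ≈ 0.375.
(Since a = 8 > μ = 3.000, the bound 3/8 is < 1 and informative.)

P[X ≥ 8] ≤ 3/8 ≈ 0.375.


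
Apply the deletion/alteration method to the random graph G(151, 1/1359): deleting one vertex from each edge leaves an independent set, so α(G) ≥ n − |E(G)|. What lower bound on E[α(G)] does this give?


E[|E(G)|] = C(151, 2)·p = 11325 · (1/1359) = 25/3.
E[α(G)] ≥ n − E[|E(G)|] = 151 − 25/3 = 428/3.
Numerically: ≈ 142.6667.
(This is only a lower bound; the true E[α(G)] may be larger.)

E[α(G)] ≥ 428/3 ≈ 142.6667.


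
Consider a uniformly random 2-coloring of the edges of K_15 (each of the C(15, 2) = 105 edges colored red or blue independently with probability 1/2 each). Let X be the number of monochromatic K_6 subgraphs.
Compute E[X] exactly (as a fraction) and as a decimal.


Let X = Σ_S X_S over the C(15, 6) = 5005 subsets S of size 6, where X_S = 1 if the K_6 on S is monochromatic.
For a fixed S, the K_6 on S has C(6, 2) = 15 edges. P[all 15 edges red] = (1/2)^15, and likewise for blue, so P[monochromatic] = 2·(1/2)^15 = 2^{1 − 15} = 1/16384.
By linearity of expectation: E[X] = C(15, 6) · 2^{1 − 15} = 5005 · 1/16384 = 5005/16384.
Numerically: E[X] ≈ 0.30548.

E[X] = C(15,6)·2^(1−C(6,2)) = 5005/16384 ≈ 0.30548.


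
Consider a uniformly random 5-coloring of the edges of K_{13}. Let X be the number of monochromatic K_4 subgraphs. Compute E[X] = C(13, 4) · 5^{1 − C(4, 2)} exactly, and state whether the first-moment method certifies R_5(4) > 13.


E[X] = C(13, 4) · 5^{1 − 6} = 715 · 5^{−5} = 715/3125.
As a reduced fraction: E[X] = 143/625 ≈ 0.229.
Is E[X] < 1? YES.
Since E[X] < 1, there exists a 5-coloring of K_{13} with no monochromatic K_4; hence R_5(4) > 13.

E[X] = 143/625 ≈ 0.229; E[X] < 1, so R_5(4) > 13.


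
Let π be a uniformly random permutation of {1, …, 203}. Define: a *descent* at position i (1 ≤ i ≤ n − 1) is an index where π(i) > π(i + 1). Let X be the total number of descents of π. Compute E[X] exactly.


Write X = Σ X_I over i = 1, …, 202, with X_I the indicator of one descent.
There are 202 indicators.
For each fixed i, the pair (π(i), π(i+1)) is a uniformly random ordered pair of distinct values from {1, …, 203}; by symmetry P[π(i) > π(i+1)] = 1/2.
By linearity: E[X] = 202 · (1/2) = (203 − 1) · (1/2) = 101 ≈ 101.0000.

E[X] = 101 = 101.0000.


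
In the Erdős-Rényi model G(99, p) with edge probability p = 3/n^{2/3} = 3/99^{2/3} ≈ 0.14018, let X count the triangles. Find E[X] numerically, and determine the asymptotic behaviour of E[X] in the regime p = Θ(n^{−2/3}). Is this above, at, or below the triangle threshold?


Number of potential triangles: C(99, 3) = 156849.
Each occurs with probability p³ ≈ (0.14018)³ ≈ 2.7548209e-03.
By linearity: E[X] = C(99, 3)·p³ ≈ 156849 · 2.7548209e-03 ≈ 432.09091.
Since α = 2/3 < 1, p = c/n^{2/3} ≫ 1/n is above the triangle threshold p ~ 1/n. Asymptotically E[X] ~ (c³/6)·n^{3(1−α)} = (3³/6)·n^{1} → ∞; triangles are abundant w.h.p.

E[X] ≈ 432.09091; in regime p = Θ(1/n^{2/3}) E[X] diverges (above the triangle threshold p ~ 1/n).


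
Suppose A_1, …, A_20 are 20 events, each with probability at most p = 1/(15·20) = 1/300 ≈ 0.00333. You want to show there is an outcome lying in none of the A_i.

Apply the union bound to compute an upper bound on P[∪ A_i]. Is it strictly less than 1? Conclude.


Union bound: P[∪_{i=1}^{20} A_i] ≤ Σ_i P[A_i] ≤ 20·p = 20·(1/300) = 1/15.
Numerically: 1/15 ≈ 0.06667.
Is 1/15 < 1? YES.
Since P[∪ A_i] ≤ 1/15 < 1, the complement has P[∩ A_i^c] ≥ 1 − 1/15 = 14/15 > 0, so some outcome avoids every A_i.

20·p = 1/15 ≈ 0.06667; existence CERTIFIED by the union bound.


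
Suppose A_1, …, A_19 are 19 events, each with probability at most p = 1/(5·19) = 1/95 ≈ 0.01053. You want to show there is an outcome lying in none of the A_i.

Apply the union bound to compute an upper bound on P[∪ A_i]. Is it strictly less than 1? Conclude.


Union bound: P[∪_{i=1}^{19} A_i] ≤ Σ_i P[A_i] ≤ 19·p = 19·(1/95) = 1/5.
Numerically: 1/5 ≈ 0.20000.
Is 1/5 < 1? YES.
Since P[∪ A_i] ≤ 1/5 < 1, the complement has P[∩ A_i^c] ≥ 1 − 1/5 = 4/5 > 0, so some outcome avoids every A_i.

19·p = 1/5 ≈ 0.20000; existence CERTIFIED by the union bound.


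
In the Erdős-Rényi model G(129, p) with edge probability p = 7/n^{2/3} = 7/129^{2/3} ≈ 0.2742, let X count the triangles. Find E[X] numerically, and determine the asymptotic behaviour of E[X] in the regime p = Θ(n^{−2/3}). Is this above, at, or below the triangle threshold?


Number of potential triangles: C(129, 3) = 349504.
Each occurs with probability p³ ≈ (0.2742)³ ≈ 2.061174e-02.
By linearity: E[X] = C(129, 3)·p³ ≈ 349504 · 2.061174e-02 ≈ 7203.8863.
Since α = 2/3 < 1, p = c/n^{2/3} ≫ 1/n is above the triangle threshold p ~ 1/n. Asymptotically E[X] ~ (c³/6)·n^{3(1−α)} = (7³/6)·n^{1} → ∞; triangles are abundant w.h.p.

E[X] ≈ 7203.8863; in regime p = Θ(1/n^{2/3}) E[X] diverges (above the triangle threshold p ~ 1/n).


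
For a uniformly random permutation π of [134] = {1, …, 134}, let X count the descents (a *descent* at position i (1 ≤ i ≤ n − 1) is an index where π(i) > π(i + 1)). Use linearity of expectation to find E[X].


Write X = Σ X_I over i = 1, …, 133, with X_I the indicator of one descent.
There are 133 indicators.
For each fixed i, the pair (π(i), π(i+1)) is a uniformly random ordered pair of distinct values from {1, …, 134}; by symmetry P[π(i) > π(i+1)] = 1/2.
By linearity: E[X] = 133 · (1/2) = (134 − 1) · (1/2) = 133/2 ≈ 66.50000.

E[X] = 133/2 = 66.50000.


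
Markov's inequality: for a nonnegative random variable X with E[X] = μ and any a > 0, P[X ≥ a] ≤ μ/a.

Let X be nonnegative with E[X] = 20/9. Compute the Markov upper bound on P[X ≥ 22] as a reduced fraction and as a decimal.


μ = E[X] = 20/9, a = 22.
Markov: P[X ≥ 22] ≤ μ/a = (20/9)/22 = 10/99.
Numerically: ≈ 0.1010.
(Since a = 22 > μ = 2.2222, the bound 10/99 is < 1 and informative.)

P[X ≥ 22] ≤ 10/99 ≈ 0.1010.


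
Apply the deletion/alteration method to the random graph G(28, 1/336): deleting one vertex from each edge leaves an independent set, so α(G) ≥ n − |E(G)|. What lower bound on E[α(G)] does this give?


E[|E(G)|] = C(28, 2)·p = 378 · (1/336) = 9/8.
E[α(G)] ≥ n − E[|E(G)|] = 28 − 9/8 = 215/8.
Numerically: ≈ 26.87500.
(This is only a lower bound; the true E[α(G)] may be larger.)

E[α(G)] ≥ 215/8 ≈ 26.87500.


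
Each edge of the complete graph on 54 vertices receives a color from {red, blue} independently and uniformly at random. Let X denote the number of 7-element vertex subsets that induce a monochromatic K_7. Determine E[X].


Let X = Σ_S X_S over the C(54, 7) = 177100560 subsets S of size 7, where X_S = 1 if the K_7 on S is monochromatic.
For a fixed S, the K_7 on S has C(7, 2) = 21 edges. P[all 21 edges red] = (1/2)^21, and likewise for blue, so P[monochromatic] = 2·(1/2)^21 = 2^{1 − 21} = 1/1048576.
Summing: E[X] = C(54, 7) · 2^{1 − 21} = 177100560 · 1/1048576 = 11068785/65536.
Numerically: E[X] ≈ 168.8963.

E[X] = C(54,7)·2^(1−C(7,2)) = 11068785/65536 ≈ 168.8963.


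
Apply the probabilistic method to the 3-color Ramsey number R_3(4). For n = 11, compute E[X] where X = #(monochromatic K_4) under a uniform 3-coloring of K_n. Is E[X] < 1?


E[X] = C(11, 4) · 3^{1 − 6} = 330 · 3^{−5} = 330/243.
As a reduced fraction: E[X] = 110/81 ≈ 1.35802.
Is E[X] < 1? NO.
Since E[X] ≥ 1, the first-moment bound is inconclusive at n = 11; it does NOT by itself certify R_3(4) > 11.

E[X] = 110/81 ≈ 1.35802; E[X] ≥ 1; first-moment method inconclusive here.


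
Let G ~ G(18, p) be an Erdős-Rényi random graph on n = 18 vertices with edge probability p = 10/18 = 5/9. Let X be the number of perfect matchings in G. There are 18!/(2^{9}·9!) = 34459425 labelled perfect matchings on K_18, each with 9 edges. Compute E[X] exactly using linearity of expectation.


K_18 has 18!/(2^{9}·9!) = 34459425 labelled perfect matchings.
For each such perfect matching H, let X_H = 1 if all 9 edges of H are present in G. Then P[X_H = 1] = p^{9} = (5/9)^{9} = 1953125/387420489.
By linearity of expectation: E[X] = Σ_H E[X_H] = 34459425 · p^{9} = 34459425 · 1953125/387420489 = 830908203125/4782969.
Numerically: E[X] ≈ 1.7372e+05.

E[X] = 34459425 · (5/9)^{9} = 830908203125/4782969 ≈ 1.7372e+05.


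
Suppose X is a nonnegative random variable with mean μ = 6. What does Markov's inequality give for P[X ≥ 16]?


μ = E[X] = 6, a = 16.
Markov: P[X ≥ 16] ≤ μ/a = (6)/16 = 3/8.
Numerically: ≈ 0.37500.
(Since a = 16 > μ = 6.00000, the bound 3/8 is < 1 and informative.)

P[X ≥ 16] ≤ 3/8 ≈ 0.37500.


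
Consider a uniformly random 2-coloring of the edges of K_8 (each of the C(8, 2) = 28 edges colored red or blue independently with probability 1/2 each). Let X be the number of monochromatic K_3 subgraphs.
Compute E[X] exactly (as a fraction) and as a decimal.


Let X = Σ_S X_S over the C(8, 3) = 56 subsets S of size 3, where X_S = 1 if the K_3 on S is monochromatic.
For a fixed S, the K_3 on S has C(3, 2) = 3 edges. P[all 3 edges red] = (1/2)^3, and likewise for blue, so P[monochromatic] = 2·(1/2)^3 = 2^{1 − 3} = 1/4.
By linearity: E[X] = C(8, 3) · 2^{1 − 3} = 56 · 1/4 = 14.
Numerically: E[X] ≈ 14.000.

E[X] = C(8,3)·2^(1−C(3,2)) = 14 ≈ 14.000.


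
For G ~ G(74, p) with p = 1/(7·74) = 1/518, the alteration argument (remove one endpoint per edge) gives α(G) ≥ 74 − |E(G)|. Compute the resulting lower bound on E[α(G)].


E[|E(G)|] = C(74, 2)·p = 2701 · (1/518) = 73/14.
E[α(G)] ≥ n − E[|E(G)|] = 74 − 73/14 = 963/14.
Numerically: ≈ 68.7857.
(This is only a lower bound; the true E[α(G)] may be larger.)

E[α(G)] ≥ 963/14 ≈ 68.7857.


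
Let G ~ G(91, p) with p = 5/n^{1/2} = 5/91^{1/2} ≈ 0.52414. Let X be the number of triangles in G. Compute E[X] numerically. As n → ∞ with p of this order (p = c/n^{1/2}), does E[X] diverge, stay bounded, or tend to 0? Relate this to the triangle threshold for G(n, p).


Number of potential triangles: C(91, 3) = 121485.
Each occurs with probability p³ ≈ (0.52414)³ ≈ 1.4399517e-01.
By linearity: E[X] = C(91, 3)·p³ ≈ 121485 · 1.4399517e-01 ≈ 17493.25321.
Since α = 1/2 < 1, p = c/n^{1/2} ≫ 1/n is above the triangle threshold p ~ 1/n. Asymptotically E[X] ~ (c³/6)·n^{3(1−α)} = (5³/6)·n^{1.5} → ∞; triangles are abundant w.h.p.

E[X] ≈ 17493.25321; in regime p = Θ(1/n^{1/2}) E[X] diverges (above the triangle threshold p ~ 1/n).


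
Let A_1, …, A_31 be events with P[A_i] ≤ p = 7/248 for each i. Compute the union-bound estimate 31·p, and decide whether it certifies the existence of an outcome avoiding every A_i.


Union bound: P[∪_{i=1}^{31} A_i] ≤ Σ_i P[A_i] ≤ 31·p = 31·(7/248) = 7/8.
Numerically: 7/8 ≈ 0.8750.
Is 7/8 < 1? YES.
Since P[∪ A_i] ≤ 7/8 < 1, the complement has P[∩ A_i^c] ≥ 1 − 7/8 = 1/8 > 0, so some outcome avoids every A_i.

31·p = 7/8 ≈ 0.8750; existence CERTIFIED by the union bound.


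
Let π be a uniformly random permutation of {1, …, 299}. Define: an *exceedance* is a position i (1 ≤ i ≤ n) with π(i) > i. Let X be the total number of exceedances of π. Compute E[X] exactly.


Write X = Σ_{i=1}^{299} X_i, where X_i = 1_{π(i) > i}.
For each fixed i, π(i) is uniform over {1, …, 299} (marginal of a uniform permutation), so P[π(i) > i] = (n − i)/n. Summing: Σ_{i=1}^{299} (n − i)/n = (0 + 1 + … + 298)/299 = 299(299 − 1)/(2·299) = (299 − 1)/2.
Hence E[X] = Σ_{i=1}^{299} (299 − i)/299 = 149 ≈ 149.000.

E[X] = 149 = 149.000.


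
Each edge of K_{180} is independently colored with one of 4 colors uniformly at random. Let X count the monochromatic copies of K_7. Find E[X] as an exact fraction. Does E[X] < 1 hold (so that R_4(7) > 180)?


E[X] = C(180, 7) · 4^{1 − 21} = 1079414463600 · 4^{−20} = 1079414463600/1099511627776.
As a reduced fraction: E[X] = 67463403975/68719476736 ≈ 0.9817.
Is E[X] < 1? YES.
Since E[X] < 1, there exists a 4-coloring of K_{180} with no monochromatic K_7; hence R_4(7) > 180.

E[X] = 67463403975/68719476736 ≈ 0.9817; E[X] < 1, so R_4(7) > 180.


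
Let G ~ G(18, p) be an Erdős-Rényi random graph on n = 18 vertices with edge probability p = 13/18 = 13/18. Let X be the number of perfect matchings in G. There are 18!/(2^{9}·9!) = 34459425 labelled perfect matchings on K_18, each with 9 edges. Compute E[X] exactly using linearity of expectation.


K_18 has 18!/(2^{9}·9!) = 34459425 labelled perfect matchings.
For each such perfect matching H, let X_H = 1 if all 9 edges of H are present in G. Then P[X_H = 1] = p^{9} = (13/18)^{9} = 10604499373/198359290368.
By linearity of expectation: E[X] = Σ_H E[X_H] = 34459425 · p^{9} = 34459425 · 10604499373/198359290368 = 4511419145758525/2448880128.
Numerically: E[X] ≈ 1.84224e+06.

E[X] = 34459425 · (13/18)^{9} = 4511419145758525/2448880128 ≈ 1.84224e+06.


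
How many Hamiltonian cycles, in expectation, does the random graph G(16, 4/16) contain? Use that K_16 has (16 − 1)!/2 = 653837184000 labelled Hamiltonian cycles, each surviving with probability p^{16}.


K_16 has (16 − 1)!/2 = 653837184000 labelled Hamiltonian cycles.
For each such Hamiltonian cycle H, let X_H = 1 if all 16 edges of H are present in G. Then P[X_H = 1] = p^{16} = (1/4)^{16} = 1/4294967296.
Summing the indicators: E[X] = Σ_H E[X_H] = 653837184000 · p^{16} = 653837184000 · 1/4294967296 = 638512875/4194304.
Numerically: E[X] ≈ 152.2.

E[X] = 653837184000 · (1/4)^{16} = 638512875/4194304 ≈ 152.2.


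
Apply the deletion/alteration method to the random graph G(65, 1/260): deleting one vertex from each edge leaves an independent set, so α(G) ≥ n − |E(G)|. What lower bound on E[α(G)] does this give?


E[|E(G)|] = C(65, 2)·p = 2080 · (1/260) = 8.
E[α(G)] ≥ n − E[|E(G)|] = 65 − 8 = 57.
Numerically: ≈ 57.00000.
(This is only a lower bound; the true E[α(G)] may be larger.)

E[α(G)] ≥ 57 ≈ 57.00000.


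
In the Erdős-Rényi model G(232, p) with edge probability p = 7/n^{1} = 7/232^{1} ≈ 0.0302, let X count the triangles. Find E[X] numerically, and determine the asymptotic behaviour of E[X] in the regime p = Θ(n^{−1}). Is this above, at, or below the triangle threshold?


Number of potential triangles: C(232, 3) = 2054360.
Each occurs with probability p³ ≈ (0.0302)³ ≈ 2.74682e-05.
By linearity: E[X] = C(232, 3)·p³ ≈ 2054360 · 2.74682e-05 ≈ 56.430.
Here α = 1, so p = 7/n is exactly at the triangle threshold p ~ 1/n. Asymptotically E[X] → c³/6 = 7³/6 = 343/6 ≈ 57.167, a bounded constant. In this regime the triangle count is asymptotically Poisson(c³/6).

E[X] ≈ 56.430; in regime p = Θ(1/n^{1}) E[X] stays bounded (at the triangle threshold p ~ 1/n).


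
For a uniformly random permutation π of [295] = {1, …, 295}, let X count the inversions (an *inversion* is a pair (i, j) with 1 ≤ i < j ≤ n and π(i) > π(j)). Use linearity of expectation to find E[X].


Write X = Σ X_I over the C(295, 2) = 43365 pairs i < j, with X_I the indicator of one inversion.
There are 43365 indicators.
For each fixed pair i < j, the values π(i) and π(j) are two distinct elements of {1, …, 295} in uniformly random order; by symmetry P[π(i) > π(j)] = 1/2.
By linearity: E[X] = 43365 · (1/2) = C(295, 2) · (1/2) = 43365/2 = 43365/2 ≈ 21682.5000.

E[X] = 43365/2 = 21682.5000.


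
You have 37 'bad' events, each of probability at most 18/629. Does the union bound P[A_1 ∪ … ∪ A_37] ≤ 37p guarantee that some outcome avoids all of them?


Union bound: P[∪_{i=1}^{37} A_i] ≤ Σ_i P[A_i] ≤ 37·p = 37·(18/629) = 18/17.
Numerically: 18/17 ≈ 1.058824.
Is 18/17 < 1? NO.
Since the bound 18/17 is ≥ 1, the union bound is uninformative here; it does NOT by itself certify existence.

37·p = 18/17 ≈ 1.058824; existence NOT certified by the union bound.


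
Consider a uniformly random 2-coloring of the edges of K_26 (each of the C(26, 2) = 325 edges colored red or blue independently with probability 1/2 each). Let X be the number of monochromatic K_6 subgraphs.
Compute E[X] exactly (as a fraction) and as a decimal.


Let X = Σ_S X_S over the C(26, 6) = 230230 subsets S of size 6, where X_S = 1 if the K_6 on S is monochromatic.
For a fixed S, the K_6 on S has C(6, 2) = 15 edges. P[all 15 edges red] = (1/2)^15, and likewise for blue, so P[monochromatic] = 2·(1/2)^15 = 2^{1 − 15} = 1/16384.
By linearity: E[X] = C(26, 6) · 2^{1 − 15} = 230230 · 1/16384 = 115115/8192.
Numerically: E[X] ≈ 14.052124.

E[X] = C(26,6)·2^(1−C(6,2)) = 115115/8192 ≈ 14.052124.


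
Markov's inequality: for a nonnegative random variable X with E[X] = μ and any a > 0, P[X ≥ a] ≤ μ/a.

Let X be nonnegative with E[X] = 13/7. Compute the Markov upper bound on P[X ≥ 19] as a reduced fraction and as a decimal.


μ = E[X] = 13/7, a = 19.
Markov: P[X ≥ 19] ≤ μ/a = (13/7)/19 = 13/133.
Numerically: ≈ 0.09774.
(Since a = 19 > μ = 1.85714, the bound 13/133 is < 1 and informative.)

P[X ≥ 19] ≤ 13/133 ≈ 0.09774.


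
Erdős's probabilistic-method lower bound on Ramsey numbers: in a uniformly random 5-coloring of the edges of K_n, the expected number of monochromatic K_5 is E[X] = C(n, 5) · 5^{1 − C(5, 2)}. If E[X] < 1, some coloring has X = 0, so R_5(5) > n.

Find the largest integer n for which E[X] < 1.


We need C(n, 5) · 5^{1 − 10} < 1, i.e. C(n, 5) < 5^{10 − 1} = 1953125.
Check values of n near the boundary:
  n = 43: C(43, 5) = 962598; 962598 < 1953125? YES
  n = 44: C(44, 5) = 1086008; 1086008 < 1953125? YES
  n = 45: C(45, 5) = 1221759; 1221759 < 1953125? YES
  n = 46: C(46, 5) = 1370754; 1370754 < 1953125? YES
  n = 47: C(47, 5) = 1533939; 1533939 < 1953125? YES
  n = 48: C(48, 5) = 1712304; 1712304 < 1953125? YES
  n = 49: C(49, 5) = 1906884; 1906884 < 1953125? YES
  n = 50: C(50, 5) = 2118760; 2118760 < 1953125? NO
  n = 51: C(51, 5) = 2349060; 2349060 < 1953125? NO
The largest n with C(n, 5) < 1953125 is n = 49 (where E[X] = 1906884/1953125 ≈ 0.97632). Hence R_5(5) > 49, i.e. R_5(5) ≥ 50.

Largest n = 49; hence R_5(5) > 49.


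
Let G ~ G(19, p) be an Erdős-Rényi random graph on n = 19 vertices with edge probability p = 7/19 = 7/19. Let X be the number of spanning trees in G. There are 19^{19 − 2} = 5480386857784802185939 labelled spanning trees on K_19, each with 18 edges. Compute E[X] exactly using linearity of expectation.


K_19 has 19^{19 − 2} = 5480386857784802185939 labelled spanning trees.
For each such spanning tree H, let X_H = 1 if all 18 edges of H are present in G. Then P[X_H = 1] = p^{18} = (7/19)^{18} = 1628413597910449/104127350297911241532841.
By linearity: E[X] = Σ_H E[X_H] = 5480386857784802185939 · p^{18} = 5480386857784802185939 · 1628413597910449/104127350297911241532841 = 1628413597910449/19.
Numerically: E[X] ≈ 8.5706e+13.

E[X] = 5480386857784802185939 · (7/19)^{18} = 1628413597910449/19 ≈ 8.5706e+13.


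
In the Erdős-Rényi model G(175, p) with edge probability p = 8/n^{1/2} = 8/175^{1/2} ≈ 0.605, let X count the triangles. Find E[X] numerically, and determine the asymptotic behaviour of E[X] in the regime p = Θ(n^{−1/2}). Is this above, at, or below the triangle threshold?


Number of potential triangles: C(175, 3) = 877975.
Each occurs with probability p³ ≈ (0.605)³ ≈ 2.21163e-01.
By linearity: E[X] = C(175, 3)·p³ ≈ 877975 · 2.21163e-01 ≈ 194175.771.
Since α = 1/2 < 1, p = c/n^{1/2} ≫ 1/n is above the triangle threshold p ~ 1/n. Asymptotically E[X] ~ (c³/6)·n^{3(1−α)} = (8³/6)·n^{1.5} → ∞; triangles are abundant w.h.p.

E[X] ≈ 194175.771; in regime p = Θ(1/n^{1/2}) E[X] diverges (above the triangle threshold p ~ 1/n).


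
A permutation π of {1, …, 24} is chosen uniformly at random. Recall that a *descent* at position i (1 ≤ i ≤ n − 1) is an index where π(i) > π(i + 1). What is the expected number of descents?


Write X = Σ X_I over i = 1, …, 23, with X_I the indicator of one descent.
There are 23 indicators.
For each fixed i, the pair (π(i), π(i+1)) is a uniformly random ordered pair of distinct values from {1, …, 24}; by symmetry P[π(i) > π(i+1)] = 1/2.
By linearity: E[X] = 23 · (1/2) = (24 − 1) · (1/2) = 23/2 ≈ 11.500000.

E[X] = 23/2 = 11.500000.


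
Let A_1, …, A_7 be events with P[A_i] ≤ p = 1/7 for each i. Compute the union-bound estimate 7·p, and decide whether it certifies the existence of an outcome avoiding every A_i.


Union bound: P[∪_{i=1}^{7} A_i] ≤ Σ_i P[A_i] ≤ 7·p = 7·(1/7) = 1.
Numerically: 1 ≈ 1.00000.
Is 1 < 1? NO.
Since the bound 1 is ≥ 1, the union bound is uninformative here; it does NOT by itself certify existence.

7·p = 1 ≈ 1.00000; existence NOT certified by the union bound.


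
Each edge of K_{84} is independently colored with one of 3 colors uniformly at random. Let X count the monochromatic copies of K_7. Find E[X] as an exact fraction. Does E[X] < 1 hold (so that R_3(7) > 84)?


E[X] = C(84, 7) · 3^{1 − 21} = 4529365776 · 3^{−20} = 4529365776/3486784401.
As a reduced fraction: E[X] = 55918096/43046721 ≈ 1.29901.
Is E[X] < 1? NO.
Since E[X] ≥ 1, the first-moment bound is inconclusive at n = 84; it does NOT by itself certify R_3(7) > 84.

E[X] = 55918096/43046721 ≈ 1.29901; E[X] ≥ 1; first-moment method inconclusive here.


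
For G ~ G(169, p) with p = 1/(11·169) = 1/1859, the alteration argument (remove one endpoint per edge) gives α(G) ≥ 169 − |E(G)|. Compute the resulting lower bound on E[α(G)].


E[|E(G)|] = C(169, 2)·p = 14196 · (1/1859) = 84/11.
E[α(G)] ≥ n − E[|E(G)|] = 169 − 84/11 = 1775/11.
Numerically: ≈ 161.36364.
(This is only a lower bound; the true E[α(G)] may be larger.)

E[α(G)] ≥ 1775/11 ≈ 161.36364.
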